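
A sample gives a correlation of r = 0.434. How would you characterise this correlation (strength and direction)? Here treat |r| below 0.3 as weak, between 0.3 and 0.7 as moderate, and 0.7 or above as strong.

moderate positive

r = 0.434 > 0 so the relationship is positive.
|r| = 0.434, which falls in the moderate range.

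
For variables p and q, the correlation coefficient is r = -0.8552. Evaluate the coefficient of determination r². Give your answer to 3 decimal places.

0.731

r² = (-0.8552)² = 0.731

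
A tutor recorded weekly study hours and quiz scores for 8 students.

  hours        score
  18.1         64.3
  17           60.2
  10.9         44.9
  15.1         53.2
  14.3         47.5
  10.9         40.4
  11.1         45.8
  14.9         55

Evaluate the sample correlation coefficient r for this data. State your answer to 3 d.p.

n = 8, Σx = 112.3, Σy = 411.3, Σx² = 1631.95, Σy² = 21615.83, Σxy = 5927.45
nΣxy − ΣxΣy = 47419.6 − 46188.99 = 1230.61
nΣx² − (Σx)² = 13055.6 − 12611.29 = 444.31; nΣy² − (Σy)² = 172926.64 − 169167.69 = 3758.95
r = 1230.61 / √(444.31 × 3758.95) = 1230.61 / 1292.3386 ≈ 0.952

0.952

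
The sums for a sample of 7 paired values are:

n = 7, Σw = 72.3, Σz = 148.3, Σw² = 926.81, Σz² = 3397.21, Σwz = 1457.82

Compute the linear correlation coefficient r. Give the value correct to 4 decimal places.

r = (nΣwz − ΣwΣz) / √[(nΣw² − (Σw)²)(nΣz² − (Σz)²)]
Numerator: 7×1457.82 − 72.3×148.3 = -517.35
Denominator: √[(6487.67 − 5227.29)(23780.47 − 21992.89)] = √[1260.38 × 1787.58] = 1501.0097
r = -517.35 / 1501.0097 ≈ -0.3447

-0.3447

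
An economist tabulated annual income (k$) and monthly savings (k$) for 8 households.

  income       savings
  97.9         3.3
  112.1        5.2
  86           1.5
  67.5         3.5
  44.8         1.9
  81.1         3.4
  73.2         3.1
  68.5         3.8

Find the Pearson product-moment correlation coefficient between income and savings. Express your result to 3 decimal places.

0.561

n = 8, Σx = 631.1, Σy = 25.7, Σx² = 52737.81, Σy² = 91.65, Σxy = 2119.32
nΣxy − ΣxΣy = 16954.56 − 16219.27 = 735.29
nΣx² − (Σx)² = 421902.48 − 398287.21 = 23615.27; nΣy² − (Σy)² = 733.2 − 660.49 = 72.71
r = 735.29 / √(23615.27 × 72.71) = 735.29 / 1310.3688 ≈ 0.561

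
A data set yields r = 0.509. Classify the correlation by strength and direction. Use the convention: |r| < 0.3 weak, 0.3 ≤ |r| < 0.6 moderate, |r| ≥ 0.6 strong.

r = 0.509 > 0 so the relationship is positive.
|r| = 0.509, which falls in the moderate range.

moderate positive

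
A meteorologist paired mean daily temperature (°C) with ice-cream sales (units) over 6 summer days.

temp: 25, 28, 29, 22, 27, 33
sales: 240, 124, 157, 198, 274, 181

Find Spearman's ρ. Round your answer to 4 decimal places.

Rank temp: 2, 4, 5, 1, 3, 6
Rank sales: 5, 1, 2, 4, 6, 3
d = rank(temp) − rank(sales): -3, 3, 3, -3, -3, 3; Σd² = 54
ρ = 1 − 6Σd² / [n(n²−1)] = 1 − 6×54 / (6×35) = 1 − 324/210 ≈ -0.5429

-0.5429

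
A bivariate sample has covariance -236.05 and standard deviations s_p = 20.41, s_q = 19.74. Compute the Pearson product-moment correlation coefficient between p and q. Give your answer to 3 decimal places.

r = Cov(p,q) / (s_p · s_q) = -236.05 / (20.41 × 19.74)
  = -236.05 / 402.8934 ≈ -0.586

-0.586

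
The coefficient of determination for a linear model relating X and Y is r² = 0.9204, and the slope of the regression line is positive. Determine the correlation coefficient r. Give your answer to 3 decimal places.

|r| = √0.9204 = 0.959
The association is positive, so r = 0.959.

0.959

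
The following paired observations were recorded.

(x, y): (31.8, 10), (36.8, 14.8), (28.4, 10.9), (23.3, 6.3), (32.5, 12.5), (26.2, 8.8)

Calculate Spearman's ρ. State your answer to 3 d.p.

0.943

Rank x: 4, 6, 3, 1, 5, 2
Rank y: 3, 6, 4, 1, 5, 2
d = rank(x) − rank(y): 1, 0, -1, 0, 0, 0; Σd² = 2
ρ = 1 − 6Σd² / [n(n²−1)] = 1 − 6×2 / (6×35) = 1 − 12/210 ≈ 0.943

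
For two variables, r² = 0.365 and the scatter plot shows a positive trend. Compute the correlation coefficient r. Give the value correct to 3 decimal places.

0.604

|r| = √0.365 = 0.604
The association is positive, so r = 0.604.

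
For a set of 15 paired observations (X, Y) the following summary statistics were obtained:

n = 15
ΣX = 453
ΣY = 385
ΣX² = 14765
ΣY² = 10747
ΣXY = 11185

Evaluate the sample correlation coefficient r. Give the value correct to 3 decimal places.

-0.456

r = (nΣXY − ΣXΣY) / √[(nΣX² − (ΣX)²)(nΣY² − (ΣY)²)]
Numerator: 15×11185 − 453×385 = -6630
Denominator: √[(221475 − 205209)(161205 − 148225)] = √[16266 × 12980] = 14530.4054
r = -6630 / 14530.4054 ≈ -0.456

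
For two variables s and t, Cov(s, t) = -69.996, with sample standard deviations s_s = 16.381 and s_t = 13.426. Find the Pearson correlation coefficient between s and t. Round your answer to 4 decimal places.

-0.3183

r = Cov(s,t) / (s_s · s_t) = -69.996 / (16.381 × 13.426)
  = -69.996 / 219.9313 ≈ -0.3183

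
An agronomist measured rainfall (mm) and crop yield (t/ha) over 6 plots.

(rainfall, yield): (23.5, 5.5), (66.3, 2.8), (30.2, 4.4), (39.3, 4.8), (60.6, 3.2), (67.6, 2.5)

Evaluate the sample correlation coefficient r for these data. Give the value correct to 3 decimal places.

-0.963

n = 6, Σx = 287.5, Σy = 23.2, Σx² = 15646.59, Σy² = 96.98, Σxy = 999.33
nΣxy − ΣxΣy = 5995.98 − 6670 = -674.02
nΣx² − (Σx)² = 93879.54 − 82656.25 = 11223.29; nΣy² − (Σy)² = 581.88 − 538.24 = 43.64
r = -674.02 / √(11223.29 × 43.64) = -674.02 / 699.8460 ≈ -0.963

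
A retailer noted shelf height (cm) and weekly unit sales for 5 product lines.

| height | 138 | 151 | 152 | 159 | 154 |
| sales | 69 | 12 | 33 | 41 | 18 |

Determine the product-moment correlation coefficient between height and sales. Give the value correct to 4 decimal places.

n = 5, Σx = 754, Σy = 173, Σx² = 113946, Σy² = 7999, Σxy = 25641
nΣxy − ΣxΣy = 128205 − 130442 = -2237
nΣx² − (Σx)² = 569730 − 568516 = 1214; nΣy² − (Σy)² = 39995 − 29929 = 10066
r = -2237 / √(1214 × 10066) = -2237 / 3495.7294 ≈ -0.6399

-0.6399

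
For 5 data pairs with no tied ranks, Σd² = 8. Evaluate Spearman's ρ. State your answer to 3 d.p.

ρ = 1 − 6Σd² / [n(n²−1)] = 1 − 6×8 / (5×24)
  = 1 − 48/120 = 1 − 0.4000 ≈ 0.600

0.600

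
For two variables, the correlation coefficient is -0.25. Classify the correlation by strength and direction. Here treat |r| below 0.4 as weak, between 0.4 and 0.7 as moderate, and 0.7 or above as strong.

weak negative

r = -0.25 < 0 so the relationship is negative.
|r| = 0.25, which falls in the weak range.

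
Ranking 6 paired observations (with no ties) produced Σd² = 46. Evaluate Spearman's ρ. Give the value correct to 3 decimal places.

ρ = 1 − 6Σd² / [n(n²−1)] = 1 − 6×46 / (6×35)
  = 1 − 276/210 = 1 − 1.3143 ≈ -0.314

-0.314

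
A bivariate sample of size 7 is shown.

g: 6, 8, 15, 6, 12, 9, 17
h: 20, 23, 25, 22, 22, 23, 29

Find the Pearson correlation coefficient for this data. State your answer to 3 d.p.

n = 7, Σg = 73, Σh = 164, Σg² = 875, Σh² = 3892, Σgh = 1775
nΣgh − ΣgΣh = 12425 − 11972 = 453
nΣg² − (Σg)² = 6125 − 5329 = 796; nΣh² − (Σh)² = 27244 − 26896 = 348
r = 453 / √(796 × 348) = 453 / 526.3155 ≈ 0.861

0.861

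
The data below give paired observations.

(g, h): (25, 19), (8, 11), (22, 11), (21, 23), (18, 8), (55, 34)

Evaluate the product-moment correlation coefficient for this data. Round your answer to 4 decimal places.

0.8607

n = 6, Σg = 149, Σh = 106, Σg² = 4963, Σh² = 2352, Σgh = 3302
nΣgh − ΣgΣh = 19812 − 15794 = 4018
nΣg² − (Σg)² = 29778 − 22201 = 7577; nΣh² − (Σh)² = 14112 − 11236 = 2876
r = 4018 / √(7577 × 2876) = 4018 / 4668.1315 ≈ 0.8607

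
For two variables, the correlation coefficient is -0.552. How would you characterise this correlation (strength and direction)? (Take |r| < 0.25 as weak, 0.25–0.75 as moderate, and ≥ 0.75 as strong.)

moderate negative

r = -0.552 < 0 so the relationship is negative.
|r| = 0.552, which falls in the moderate range.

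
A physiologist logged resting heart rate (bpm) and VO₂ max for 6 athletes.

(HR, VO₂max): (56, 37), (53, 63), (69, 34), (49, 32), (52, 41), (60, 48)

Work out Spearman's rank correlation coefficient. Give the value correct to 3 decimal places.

0.143

Rank HR: 4, 3, 6, 1, 2, 5
Rank VO₂max: 3, 6, 2, 1, 4, 5
d = rank(HR) − rank(VO₂max): 1, -3, 4, 0, -2, 0; Σd² = 30
ρ = 1 − 6Σd² / [n(n²−1)] = 1 − 6×30 / (6×35) = 1 − 180/210 ≈ 0.143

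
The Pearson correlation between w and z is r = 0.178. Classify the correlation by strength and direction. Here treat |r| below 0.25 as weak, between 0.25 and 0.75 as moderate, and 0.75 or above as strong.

weak positive

r = 0.178 > 0 so the relationship is positive.
|r| = 0.178, which falls in the weak range.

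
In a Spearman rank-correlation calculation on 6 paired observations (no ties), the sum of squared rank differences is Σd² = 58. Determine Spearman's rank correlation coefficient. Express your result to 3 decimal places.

ρ = 1 − 6Σd² / [n(n²−1)] = 1 − 6×58 / (6×35)
  = 1 − 348/210 = 1 − 1.6571 ≈ -0.657

-0.657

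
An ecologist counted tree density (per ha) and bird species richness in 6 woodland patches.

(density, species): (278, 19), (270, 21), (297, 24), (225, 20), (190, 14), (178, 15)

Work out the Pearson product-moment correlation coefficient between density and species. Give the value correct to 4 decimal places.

0.8918

n = 6, Σx = 1438, Σy = 113, Σx² = 356802, Σy² = 2199, Σxy = 27910
nΣxy − ΣxΣy = 167460 − 162494 = 4966
nΣx² − (Σx)² = 2140812 − 2067844 = 72968; nΣy² − (Σy)² = 13194 − 12769 = 425
r = 4966 / √(72968 × 425) = 4966 / 5568.7880 ≈ 0.8918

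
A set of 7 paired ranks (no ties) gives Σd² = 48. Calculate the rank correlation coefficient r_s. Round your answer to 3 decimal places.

0.143

ρ = 1 − 6Σd² / [n(n²−1)] = 1 − 6×48 / (7×48)
  = 1 − 288/336 = 1 − 0.8571 ≈ 0.143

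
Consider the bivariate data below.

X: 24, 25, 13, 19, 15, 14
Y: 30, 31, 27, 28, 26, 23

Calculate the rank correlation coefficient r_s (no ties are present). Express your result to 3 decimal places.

Rank X: 5, 6, 1, 4, 3, 2
Rank Y: 5, 6, 3, 4, 2, 1
d = rank(X) − rank(Y): 0, 0, -2, 0, 1, 1; Σd² = 6
ρ = 1 − 6Σd² / [n(n²−1)] = 1 − 6×6 / (6×35) = 1 − 36/210 ≈ 0.829

0.829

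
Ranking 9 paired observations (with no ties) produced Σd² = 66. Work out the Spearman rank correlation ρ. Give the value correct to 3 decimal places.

ρ = 1 − 6Σd² / [n(n²−1)] = 1 − 6×66 / (9×80)
  = 1 − 396/720 = 1 − 0.5500 ≈ 0.450

0.450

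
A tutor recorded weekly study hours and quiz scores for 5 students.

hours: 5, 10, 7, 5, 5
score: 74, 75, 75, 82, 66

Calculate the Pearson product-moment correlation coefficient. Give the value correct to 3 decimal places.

0.084

n = 5, Σx = 32, Σy = 372, Σx² = 224, Σy² = 27806, Σxy = 2385
nΣxy − ΣxΣy = 11925 − 11904 = 21
nΣx² − (Σx)² = 1120 − 1024 = 96; nΣy² − (Σy)² = 139030 − 138384 = 646
r = 21 / √(96 × 646) = 21 / 249.0301 ≈ 0.084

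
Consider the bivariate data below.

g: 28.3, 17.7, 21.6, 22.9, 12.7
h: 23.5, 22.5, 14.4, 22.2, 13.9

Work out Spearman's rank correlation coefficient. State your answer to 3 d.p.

Rank g: 5, 2, 3, 4, 1
Rank h: 5, 4, 2, 3, 1
d = rank(g) − rank(h): 0, -2, 1, 1, 0; Σd² = 6
ρ = 1 − 6Σd² / [n(n²−1)] = 1 − 6×6 / (5×24) = 1 − 36/120 ≈ 0.700

0.700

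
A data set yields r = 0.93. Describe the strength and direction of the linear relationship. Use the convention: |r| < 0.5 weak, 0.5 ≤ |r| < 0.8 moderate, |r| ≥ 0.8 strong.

r = 0.93 > 0 so the relationship is positive.
|r| = 0.93, which falls in the strong range.

strong positive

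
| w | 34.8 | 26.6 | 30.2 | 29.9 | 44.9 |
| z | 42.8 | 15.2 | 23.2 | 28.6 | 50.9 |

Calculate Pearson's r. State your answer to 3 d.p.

n = 5, Σw = 166.4, Σz = 160.7, Σw² = 5740.66, Σz² = 6009.89, Σwz = 5734.95
nΣwz − ΣwΣz = 28674.75 − 26740.48 = 1934.27
nΣw² − (Σw)² = 28703.3 − 27688.96 = 1014.34; nΣz² − (Σz)² = 30049.45 − 25824.49 = 4224.96
r = 1934.27 / √(1014.34 × 4224.96) = 1934.27 / 2070.1560 ≈ 0.934

0.934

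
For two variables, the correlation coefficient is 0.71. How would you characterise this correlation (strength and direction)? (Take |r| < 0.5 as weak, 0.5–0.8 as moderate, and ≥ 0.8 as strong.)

r = 0.71 > 0 so the relationship is positive.
|r| = 0.71, which falls in the moderate range.

moderate positive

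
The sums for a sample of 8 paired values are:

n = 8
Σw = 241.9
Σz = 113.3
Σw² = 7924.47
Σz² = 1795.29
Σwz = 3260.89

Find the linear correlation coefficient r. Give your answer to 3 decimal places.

r = (nΣwz − ΣwΣz) / √[(nΣw² − (Σw)²)(nΣz² − (Σz)²)]
Numerator: 8×3260.89 − 241.9×113.3 = -1320.15
Denominator: √[(63395.76 − 58515.61)(14362.32 − 12836.89)] = √[4880.15 × 1525.43] = 2728.4294
r = -1320.15 / 2728.4294 ≈ -0.484

-0.484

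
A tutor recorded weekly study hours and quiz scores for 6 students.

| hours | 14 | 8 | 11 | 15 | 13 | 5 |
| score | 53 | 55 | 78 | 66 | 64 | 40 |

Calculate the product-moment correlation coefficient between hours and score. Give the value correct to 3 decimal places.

0.583

n = 6, Σx = 66, Σy = 356, Σx² = 800, Σy² = 21970, Σxy = 4062
nΣxy − ΣxΣy = 24372 − 23496 = 876
nΣx² − (Σx)² = 4800 − 4356 = 444; nΣy² − (Σy)² = 131820 − 126736 = 5084
r = 876 / √(444 × 5084) = 876 / 1502.4300 ≈ 0.583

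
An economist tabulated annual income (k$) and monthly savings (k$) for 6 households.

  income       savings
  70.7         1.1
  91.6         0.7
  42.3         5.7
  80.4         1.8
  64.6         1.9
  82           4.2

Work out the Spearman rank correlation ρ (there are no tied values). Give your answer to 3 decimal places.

Rank income: 3, 6, 1, 4, 2, 5
Rank savings: 2, 1, 6, 3, 4, 5
d = rank(income) − rank(savings): 1, 5, -5, 1, -2, 0; Σd² = 56
ρ = 1 − 6Σd² / [n(n²−1)] = 1 − 6×56 / (6×35) = 1 − 336/210 ≈ -0.600

-0.600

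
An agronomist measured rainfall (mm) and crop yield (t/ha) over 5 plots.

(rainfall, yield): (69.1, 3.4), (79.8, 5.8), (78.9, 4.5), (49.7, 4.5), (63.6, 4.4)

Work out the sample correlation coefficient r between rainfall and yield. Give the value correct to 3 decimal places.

n = 5, Σx = 341.1, Σy = 22.6, Σx² = 23883.11, Σy² = 105.06, Σxy = 1556.32
nΣxy − ΣxΣy = 7781.6 − 7708.86 = 72.74
nΣx² − (Σx)² = 119415.55 − 116349.21 = 3066.34; nΣy² − (Σy)² = 525.3 − 510.76 = 14.54
r = 72.74 / √(3066.34 × 14.54) = 72.74 / 211.1506 ≈ 0.344

0.344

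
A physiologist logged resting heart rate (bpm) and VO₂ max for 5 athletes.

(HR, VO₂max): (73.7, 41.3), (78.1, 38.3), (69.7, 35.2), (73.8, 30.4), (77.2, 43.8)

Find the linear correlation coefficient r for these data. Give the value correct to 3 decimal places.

n = 5, Σx = 372.5, Σy = 189, Σx² = 27795.67, Σy² = 7254.22, Σxy = 14113.36
nΣxy − ΣxΣy = 70566.8 − 70402.5 = 164.3
nΣx² − (Σx)² = 138978.35 − 138756.25 = 222.1; nΣy² − (Σy)² = 36271.1 − 35721 = 550.1
r = 164.3 / √(222.1 × 550.1) = 164.3 / 349.5386 ≈ 0.470

0.470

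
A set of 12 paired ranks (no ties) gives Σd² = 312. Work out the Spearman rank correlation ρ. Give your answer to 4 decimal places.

-0.0909

ρ = 1 − 6Σd² / [n(n²−1)] = 1 − 6×312 / (12×143)
  = 1 − 1872/1716 = 1 − 1.09091 ≈ -0.0909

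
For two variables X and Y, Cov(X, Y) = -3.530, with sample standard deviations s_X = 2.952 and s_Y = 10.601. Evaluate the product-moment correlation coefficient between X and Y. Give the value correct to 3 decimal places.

r = Cov(X,Y) / (s_X · s_Y) = -3.530 / (2.952 × 10.601)
  = -3.530 / 31.2942 ≈ -0.113

-0.113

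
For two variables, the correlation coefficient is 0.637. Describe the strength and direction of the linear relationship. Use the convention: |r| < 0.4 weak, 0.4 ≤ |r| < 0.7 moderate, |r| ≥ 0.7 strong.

r = 0.637 > 0 so the relationship is positive.
|r| = 0.637, which falls in the moderate range.

moderate positive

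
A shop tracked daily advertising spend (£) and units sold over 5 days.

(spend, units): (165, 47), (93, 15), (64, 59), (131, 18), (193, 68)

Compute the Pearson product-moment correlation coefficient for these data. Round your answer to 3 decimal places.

0.332

n = 5, Σx = 646, Σy = 207, Σx² = 94380, Σy² = 10863, Σxy = 28408
nΣxy − ΣxΣy = 142040 − 133722 = 8318
nΣx² − (Σx)² = 471900 − 417316 = 54584; nΣy² − (Σy)² = 54315 − 42849 = 11466
r = 8318 / √(54584 × 11466) = 8318 / 25017.1970 ≈ 0.332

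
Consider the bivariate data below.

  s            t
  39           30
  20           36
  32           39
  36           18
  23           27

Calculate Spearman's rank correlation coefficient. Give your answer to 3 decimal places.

-0.300

Rank s: 5, 1, 3, 4, 2
Rank t: 3, 4, 5, 1, 2
d = rank(s) − rank(t): 2, -3, -2, 3, 0; Σd² = 26
ρ = 1 − 6Σd² / [n(n²−1)] = 1 − 6×26 / (5×24) = 1 − 156/120 ≈ -0.300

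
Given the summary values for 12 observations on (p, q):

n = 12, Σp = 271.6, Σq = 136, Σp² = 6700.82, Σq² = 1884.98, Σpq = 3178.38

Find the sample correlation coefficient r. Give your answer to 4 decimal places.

r = (nΣpq − ΣpΣq) / √[(nΣp² − (Σp)²)(nΣq² − (Σq)²)]
Numerator: 12×3178.38 − 271.6×136 = 1202.96
Denominator: √[(80409.84 − 73766.56)(22619.76 − 18496)] = √[6643.28 × 4123.76] = 5234.0512
r = 1202.96 / 5234.0512 ≈ 0.2298

0.2298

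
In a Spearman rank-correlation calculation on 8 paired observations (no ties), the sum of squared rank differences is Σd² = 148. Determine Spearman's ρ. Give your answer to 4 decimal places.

-0.7619

ρ = 1 − 6Σd² / [n(n²−1)] = 1 − 6×148 / (8×63)
  = 1 − 888/504 = 1 − 1.76190 ≈ -0.7619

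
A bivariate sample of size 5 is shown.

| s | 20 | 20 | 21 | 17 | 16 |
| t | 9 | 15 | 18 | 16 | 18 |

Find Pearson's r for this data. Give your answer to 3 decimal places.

n = 5, Σs = 94, Σt = 76, Σs² = 1786, Σt² = 1210, Σst = 1418
nΣst − ΣsΣt = 7090 − 7144 = -54
nΣs² − (Σs)² = 8930 − 8836 = 94; nΣt² − (Σt)² = 6050 − 5776 = 274
r = -54 / √(94 × 274) = -54 / 160.4868 ≈ -0.336

-0.336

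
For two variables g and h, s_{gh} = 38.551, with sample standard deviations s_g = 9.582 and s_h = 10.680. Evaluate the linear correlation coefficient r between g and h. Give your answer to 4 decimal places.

0.3767

r = Cov(g,h) / (s_g · s_h) = 38.551 / (9.582 × 10.680)
  = 38.551 / 102.3358 ≈ 0.3767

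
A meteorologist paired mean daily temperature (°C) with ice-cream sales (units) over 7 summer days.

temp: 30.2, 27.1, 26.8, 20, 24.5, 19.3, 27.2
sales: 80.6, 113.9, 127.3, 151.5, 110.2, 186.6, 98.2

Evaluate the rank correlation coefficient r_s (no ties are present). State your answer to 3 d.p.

Rank temp: 7, 5, 4, 2, 3, 1, 6
Rank sales: 1, 4, 5, 6, 3, 7, 2
d = rank(temp) − rank(sales): 6, 1, -1, -4, 0, -6, 4; Σd² = 106
ρ = 1 − 6Σd² / [n(n²−1)] = 1 − 6×106 / (7×48) = 1 − 636/336 ≈ -0.893

-0.893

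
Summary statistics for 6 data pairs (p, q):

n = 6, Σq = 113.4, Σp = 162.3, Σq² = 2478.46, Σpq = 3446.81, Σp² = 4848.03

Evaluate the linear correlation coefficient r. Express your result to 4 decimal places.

0.9683

r = (nΣpq − ΣpΣq) / √[(nΣp² − (Σp)²)(nΣq² − (Σq)²)]
Numerator: 6×3446.81 − 162.3×113.4 = 2276.04
Denominator: √[(29088.18 − 26341.29)(14870.76 − 12859.56)] = √[2746.89 × 2011.2] = 2350.4351
r = 2276.04 / 2350.4351 ≈ 0.9683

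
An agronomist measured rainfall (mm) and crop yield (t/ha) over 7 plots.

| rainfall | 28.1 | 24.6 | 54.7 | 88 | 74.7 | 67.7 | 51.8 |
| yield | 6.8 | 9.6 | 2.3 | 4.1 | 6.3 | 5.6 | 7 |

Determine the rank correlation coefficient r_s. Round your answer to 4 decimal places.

Rank rainfall: 2, 1, 4, 7, 6, 5, 3
Rank yield: 5, 7, 1, 2, 4, 3, 6
d = rank(rainfall) − rank(yield): -3, -6, 3, 5, 2, 2, -3; Σd² = 96
ρ = 1 − 6Σd² / [n(n²−1)] = 1 − 6×96 / (7×48) = 1 − 576/336 ≈ -0.7143

-0.7143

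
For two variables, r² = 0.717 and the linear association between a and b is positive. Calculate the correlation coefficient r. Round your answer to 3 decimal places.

|r| = √0.717 = 0.847
The association is positive, so r = 0.847.

0.847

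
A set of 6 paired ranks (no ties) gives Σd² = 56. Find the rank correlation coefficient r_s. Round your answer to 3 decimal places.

ρ = 1 − 6Σd² / [n(n²−1)] = 1 − 6×56 / (6×35)
  = 1 − 336/210 = 1 − 1.6000 ≈ -0.600

-0.600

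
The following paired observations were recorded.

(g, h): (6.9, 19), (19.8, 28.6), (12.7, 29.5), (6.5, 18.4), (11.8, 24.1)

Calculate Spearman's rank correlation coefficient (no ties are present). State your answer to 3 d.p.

0.900

Rank g: 2, 5, 4, 1, 3
Rank h: 2, 4, 5, 1, 3
d = rank(g) − rank(h): 0, 1, -1, 0, 0; Σd² = 2
ρ = 1 − 6Σd² / [n(n²−1)] = 1 − 6×2 / (5×24) = 1 − 12/120 ≈ 0.900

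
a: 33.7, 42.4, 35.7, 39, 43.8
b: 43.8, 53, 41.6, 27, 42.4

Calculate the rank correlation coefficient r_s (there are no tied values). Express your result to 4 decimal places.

0.1000

Rank a: 1, 4, 2, 3, 5
Rank b: 4, 5, 2, 1, 3
d = rank(a) − rank(b): -3, -1, 0, 2, 2; Σd² = 18
ρ = 1 − 6Σd² / [n(n²−1)] = 1 − 6×18 / (5×24) = 1 − 108/120 ≈ 0.1000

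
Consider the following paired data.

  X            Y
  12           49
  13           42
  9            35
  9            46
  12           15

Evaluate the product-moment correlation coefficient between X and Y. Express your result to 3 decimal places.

n = 5, ΣX = 55, ΣY = 187, ΣX² = 619, ΣY² = 7731, ΣXY = 2043
nΣXY − ΣXΣY = 10215 − 10285 = -70
nΣX² − (ΣX)² = 3095 − 3025 = 70; nΣY² − (ΣY)² = 38655 − 34969 = 3686
r = -70 / √(70 × 3686) = -70 / 507.9567 ≈ -0.138

-0.138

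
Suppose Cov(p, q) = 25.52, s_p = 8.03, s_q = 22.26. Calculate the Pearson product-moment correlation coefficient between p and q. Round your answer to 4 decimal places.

r = Cov(p,q) / (s_p · s_q) = 25.52 / (8.03 × 22.26)
  = 25.52 / 178.7478 ≈ 0.1428

0.1428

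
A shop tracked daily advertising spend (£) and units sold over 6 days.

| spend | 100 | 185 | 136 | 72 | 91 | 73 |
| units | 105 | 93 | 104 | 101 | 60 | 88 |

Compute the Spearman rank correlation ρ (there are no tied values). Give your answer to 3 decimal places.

Rank spend: 4, 6, 5, 1, 3, 2
Rank units: 6, 3, 5, 4, 1, 2
d = rank(spend) − rank(units): -2, 3, 0, -3, 2, 0; Σd² = 26
ρ = 1 − 6Σd² / [n(n²−1)] = 1 − 6×26 / (6×35) = 1 − 156/210 ≈ 0.257

0.257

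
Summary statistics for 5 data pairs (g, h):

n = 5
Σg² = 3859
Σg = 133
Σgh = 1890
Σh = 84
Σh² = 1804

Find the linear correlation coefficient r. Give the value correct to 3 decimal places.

r = (nΣgh − ΣgΣh) / √[(nΣg² − (Σg)²)(nΣh² − (Σh)²)]
Numerator: 5×1890 − 133×84 = -1722
Denominator: √[(19295 − 17689)(9020 − 7056)] = √[1606 × 1964] = 1776.0023
r = -1722 / 1776.0023 ≈ -0.970

-0.970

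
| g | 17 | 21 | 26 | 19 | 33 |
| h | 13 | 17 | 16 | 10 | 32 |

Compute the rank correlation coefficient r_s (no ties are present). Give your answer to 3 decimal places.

0.800

Rank g: 1, 3, 4, 2, 5
Rank h: 2, 4, 3, 1, 5
d = rank(g) − rank(h): -1, -1, 1, 1, 0; Σd² = 4
ρ = 1 − 6Σd² / [n(n²−1)] = 1 − 6×4 / (5×24) = 1 − 24/120 ≈ 0.800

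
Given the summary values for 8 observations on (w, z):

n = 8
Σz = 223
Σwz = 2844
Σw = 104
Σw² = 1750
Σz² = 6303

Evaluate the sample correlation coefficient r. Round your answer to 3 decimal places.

-0.296

r = (nΣwz − ΣwΣz) / √[(nΣw² − (Σw)²)(nΣz² − (Σz)²)]
Numerator: 8×2844 − 104×223 = -440
Denominator: √[(14000 − 10816)(50424 − 49729)] = √[3184 × 695] = 1487.5752
r = -440 / 1487.5752 ≈ -0.296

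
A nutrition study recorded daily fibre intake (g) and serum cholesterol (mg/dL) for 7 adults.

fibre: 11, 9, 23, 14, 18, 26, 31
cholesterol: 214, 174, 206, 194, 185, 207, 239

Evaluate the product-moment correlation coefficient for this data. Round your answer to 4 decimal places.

n = 7, Σx = 132, Σy = 1419, Σx² = 2888, Σy² = 290339, Σxy = 27495
nΣxy − ΣxΣy = 192465 − 187308 = 5157
nΣx² − (Σx)² = 20216 − 17424 = 2792; nΣy² − (Σy)² = 2032373 − 2013561 = 18812
r = 5157 / √(2792 × 18812) = 5157 / 7247.2825 ≈ 0.7116

0.7116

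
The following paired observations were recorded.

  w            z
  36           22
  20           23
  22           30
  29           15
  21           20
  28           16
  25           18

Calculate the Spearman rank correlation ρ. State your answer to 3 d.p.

Rank w: 7, 1, 3, 6, 2, 5, 4
Rank z: 5, 6, 7, 1, 4, 2, 3
d = rank(w) − rank(z): 2, -5, -4, 5, -2, 3, 1; Σd² = 84
ρ = 1 − 6Σd² / [n(n²−1)] = 1 − 6×84 / (7×48) = 1 − 504/336 ≈ -0.500

-0.500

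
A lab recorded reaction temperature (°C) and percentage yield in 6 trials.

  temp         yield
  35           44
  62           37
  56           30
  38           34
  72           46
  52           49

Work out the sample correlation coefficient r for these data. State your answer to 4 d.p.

n = 6, Σx = 315, Σy = 240, Σx² = 17537, Σy² = 9878, Σxy = 12666
nΣxy − ΣxΣy = 75996 − 75600 = 396
nΣx² − (Σx)² = 105222 − 99225 = 5997; nΣy² − (Σy)² = 59268 − 57600 = 1668
r = 396 / √(5997 × 1668) = 396 / 3162.7513 ≈ 0.1252

0.1252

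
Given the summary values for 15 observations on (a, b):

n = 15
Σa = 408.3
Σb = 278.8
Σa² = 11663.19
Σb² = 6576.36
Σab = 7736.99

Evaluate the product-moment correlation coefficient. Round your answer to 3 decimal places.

0.169

r = (nΣab − ΣaΣb) / √[(nΣa² − (Σa)²)(nΣb² − (Σb)²)]
Numerator: 15×7736.99 − 408.3×278.8 = 2220.81
Denominator: √[(174947.85 − 166708.89)(98645.4 − 77729.44)] = √[8238.96 × 20915.96] = 13127.2906
r = 2220.81 / 13127.2906 ≈ 0.169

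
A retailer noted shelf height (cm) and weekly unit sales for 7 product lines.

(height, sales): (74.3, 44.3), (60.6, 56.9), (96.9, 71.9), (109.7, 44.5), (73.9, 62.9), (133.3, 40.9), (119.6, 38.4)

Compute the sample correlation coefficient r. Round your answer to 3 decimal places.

-0.523

n = 7, Σx = 668.3, Σy = 359.8, Σx² = 68150.81, Σy² = 19453.74, Σxy = 33281.31
nΣxy − ΣxΣy = 232969.17 − 240454.34 = -7485.17
nΣx² − (Σx)² = 477055.67 − 446624.89 = 30430.78; nΣy² − (Σy)² = 136176.18 − 129456.04 = 6720.14
r = -7485.17 / √(30430.78 × 6720.14) = -7485.17 / 14300.3182 ≈ -0.523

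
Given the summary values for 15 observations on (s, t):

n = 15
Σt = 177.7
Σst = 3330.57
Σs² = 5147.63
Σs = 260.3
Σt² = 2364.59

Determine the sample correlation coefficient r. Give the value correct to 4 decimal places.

0.6104

r = (nΣst − ΣsΣt) / √[(nΣs² − (Σs)²)(nΣt² − (Σt)²)]
Numerator: 15×3330.57 − 260.3×177.7 = 3703.24
Denominator: √[(77214.45 − 67756.09)(35468.85 − 31577.29)] = √[9458.36 × 3891.56] = 6066.9412
r = 3703.24 / 6066.9412 ≈ 0.6104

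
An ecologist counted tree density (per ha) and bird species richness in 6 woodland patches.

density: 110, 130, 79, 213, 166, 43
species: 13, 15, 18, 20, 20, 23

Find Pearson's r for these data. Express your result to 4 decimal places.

-0.0814

n = 6, Σx = 741, Σy = 109, Σx² = 110015, Σy² = 2047, Σxy = 13371
nΣxy − ΣxΣy = 80226 − 80769 = -543
nΣx² − (Σx)² = 660090 − 549081 = 111009; nΣy² − (Σy)² = 12282 − 11881 = 401
r = -543 / √(111009 × 401) = -543 / 6671.9269 ≈ -0.0814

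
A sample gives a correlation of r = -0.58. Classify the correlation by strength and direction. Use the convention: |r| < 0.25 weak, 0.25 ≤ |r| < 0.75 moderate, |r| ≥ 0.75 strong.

r = -0.58 < 0 so the relationship is negative.
|r| = 0.58, which falls in the moderate range.

moderate negative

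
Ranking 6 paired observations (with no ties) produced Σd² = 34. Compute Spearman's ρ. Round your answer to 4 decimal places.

0.0286

ρ = 1 − 6Σd² / [n(n²−1)] = 1 − 6×34 / (6×35)
  = 1 − 204/210 = 1 − 0.97143 ≈ 0.0286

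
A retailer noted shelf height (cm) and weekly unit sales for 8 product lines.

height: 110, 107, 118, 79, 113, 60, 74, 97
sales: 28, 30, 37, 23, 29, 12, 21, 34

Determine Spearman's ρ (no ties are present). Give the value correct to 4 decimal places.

Rank height: 6, 5, 8, 3, 7, 1, 2, 4
Rank sales: 4, 6, 8, 3, 5, 1, 2, 7
d = rank(height) − rank(sales): 2, -1, 0, 0, 2, 0, 0, -3; Σd² = 18
ρ = 1 − 6Σd² / [n(n²−1)] = 1 − 6×18 / (8×63) = 1 − 108/504 ≈ 0.7857

0.7857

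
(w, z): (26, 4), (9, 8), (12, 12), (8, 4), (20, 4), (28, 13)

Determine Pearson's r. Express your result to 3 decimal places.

0.129

n = 6, Σw = 103, Σz = 45, Σw² = 2149, Σz² = 425, Σwz = 796
nΣwz − ΣwΣz = 4776 − 4635 = 141
nΣw² − (Σw)² = 12894 − 10609 = 2285; nΣz² − (Σz)² = 2550 − 2025 = 525
r = 141 / √(2285 × 525) = 141 / 1095.2739 ≈ 0.129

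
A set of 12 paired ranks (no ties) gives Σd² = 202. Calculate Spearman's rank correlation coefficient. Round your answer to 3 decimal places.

ρ = 1 − 6Σd² / [n(n²−1)] = 1 − 6×202 / (12×143)
  = 1 − 1212/1716 = 1 − 0.7063 ≈ 0.294

0.294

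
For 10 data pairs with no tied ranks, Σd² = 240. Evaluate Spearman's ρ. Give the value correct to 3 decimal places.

-0.455

ρ = 1 − 6Σd² / [n(n²−1)] = 1 − 6×240 / (10×99)
  = 1 − 1440/990 = 1 − 1.4545 ≈ -0.455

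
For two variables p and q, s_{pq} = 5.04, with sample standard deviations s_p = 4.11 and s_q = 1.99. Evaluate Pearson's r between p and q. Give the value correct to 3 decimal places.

0.616

r = Cov(p,q) / (s_p · s_q) = 5.04 / (4.11 × 1.99)
  = 5.04 / 8.1789 ≈ 0.616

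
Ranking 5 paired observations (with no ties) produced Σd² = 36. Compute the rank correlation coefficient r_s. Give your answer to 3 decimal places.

ρ = 1 − 6Σd² / [n(n²−1)] = 1 − 6×36 / (5×24)
  = 1 − 216/120 = 1 − 1.8000 ≈ -0.800

-0.800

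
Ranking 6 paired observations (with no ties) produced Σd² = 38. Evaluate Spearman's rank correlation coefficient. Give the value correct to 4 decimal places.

ρ = 1 − 6Σd² / [n(n²−1)] = 1 − 6×38 / (6×35)
  = 1 − 228/210 = 1 − 1.08571 ≈ -0.0857

-0.0857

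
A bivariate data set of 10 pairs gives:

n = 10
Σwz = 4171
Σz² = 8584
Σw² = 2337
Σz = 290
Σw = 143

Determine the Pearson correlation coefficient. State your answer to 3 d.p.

r = (nΣwz − ΣwΣz) / √[(nΣw² − (Σw)²)(nΣz² − (Σz)²)]
Numerator: 10×4171 − 143×290 = 240
Denominator: √[(23370 − 20449)(85840 − 84100)] = √[2921 × 1740] = 2254.4489
r = 240 / 2254.4489 ≈ 0.106

0.106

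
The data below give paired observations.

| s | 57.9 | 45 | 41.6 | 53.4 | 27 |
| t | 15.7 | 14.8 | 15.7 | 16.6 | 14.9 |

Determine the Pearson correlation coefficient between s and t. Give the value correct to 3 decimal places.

n = 5, Σs = 224.9, Σt = 77.7, Σs² = 10688.53, Σt² = 1209.59, Σst = 3516.89
nΣst − ΣsΣt = 17584.45 − 17474.73 = 109.72
nΣs² − (Σs)² = 53442.65 − 50580.01 = 2862.64; nΣt² − (Σt)² = 6047.95 − 6037.29 = 10.66
r = 109.72 / √(2862.64 × 10.66) = 109.72 / 174.6876 ≈ 0.628

0.628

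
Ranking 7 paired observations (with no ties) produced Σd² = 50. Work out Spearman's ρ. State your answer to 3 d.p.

0.107

ρ = 1 − 6Σd² / [n(n²−1)] = 1 − 6×50 / (7×48)
  = 1 − 300/336 = 1 − 0.8929 ≈ 0.107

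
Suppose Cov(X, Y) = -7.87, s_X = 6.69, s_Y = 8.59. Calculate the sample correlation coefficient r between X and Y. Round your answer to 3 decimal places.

r = Cov(X,Y) / (s_X · s_Y) = -7.87 / (6.69 × 8.59)
  = -7.87 / 57.4671 ≈ -0.137

-0.137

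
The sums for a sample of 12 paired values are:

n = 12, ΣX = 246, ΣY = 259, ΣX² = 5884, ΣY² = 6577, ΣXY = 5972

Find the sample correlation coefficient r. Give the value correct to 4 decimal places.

0.7272

r = (nΣXY − ΣXΣY) / √[(nΣX² − (ΣX)²)(nΣY² − (ΣY)²)]
Numerator: 12×5972 − 246×259 = 7950
Denominator: √[(70608 − 60516)(78924 − 67081)] = √[10092 × 11843] = 10932.5000
r = 7950 / 10932.5000 ≈ 0.7272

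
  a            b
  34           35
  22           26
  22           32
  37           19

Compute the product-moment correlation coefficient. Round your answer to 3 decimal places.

n = 4, Σa = 115, Σb = 112, Σa² = 3493, Σb² = 3286, Σab = 3169
nΣab − ΣaΣb = 12676 − 12880 = -204
nΣa² − (Σa)² = 13972 − 13225 = 747; nΣb² − (Σb)² = 13144 − 12544 = 600
r = -204 / √(747 × 600) = -204 / 669.4774 ≈ -0.305

-0.305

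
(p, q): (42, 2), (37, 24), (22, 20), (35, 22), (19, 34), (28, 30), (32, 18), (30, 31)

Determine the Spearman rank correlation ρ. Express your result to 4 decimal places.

Rank p: 8, 7, 2, 6, 1, 3, 5, 4
Rank q: 1, 5, 3, 4, 8, 6, 2, 7
d = rank(p) − rank(q): 7, 2, -1, 2, -7, -3, 3, -3; Σd² = 134
ρ = 1 − 6Σd² / [n(n²−1)] = 1 − 6×134 / (8×63) = 1 − 804/504 ≈ -0.5952

-0.5952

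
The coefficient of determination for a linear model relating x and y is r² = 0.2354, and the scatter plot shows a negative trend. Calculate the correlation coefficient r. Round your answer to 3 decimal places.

|r| = √0.2354 = 0.485
The association is negative, so r = −0.485.

-0.485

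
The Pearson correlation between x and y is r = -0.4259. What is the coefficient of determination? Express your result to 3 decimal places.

r² = (-0.4259)² = 0.181

0.181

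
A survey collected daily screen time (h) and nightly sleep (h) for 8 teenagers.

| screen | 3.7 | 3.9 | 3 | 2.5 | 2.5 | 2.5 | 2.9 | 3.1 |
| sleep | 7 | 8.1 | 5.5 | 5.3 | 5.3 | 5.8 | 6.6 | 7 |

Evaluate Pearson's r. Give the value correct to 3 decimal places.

0.881

n = 8, Σx = 24.1, Σy = 50.6, Σx² = 74.67, Σy² = 327.24, Σxy = 155.83
nΣxy − ΣxΣy = 1246.64 − 1219.46 = 27.18
nΣx² − (Σx)² = 597.36 − 580.81 = 16.55; nΣy² − (Σy)² = 2617.92 − 2560.36 = 57.56
r = 27.18 / √(16.55 × 57.56) = 27.18 / 30.8645 ≈ 0.881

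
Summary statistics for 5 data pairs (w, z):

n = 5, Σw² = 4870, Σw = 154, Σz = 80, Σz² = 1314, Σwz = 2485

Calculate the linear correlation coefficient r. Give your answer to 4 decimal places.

r = (nΣwz − ΣwΣz) / √[(nΣw² − (Σw)²)(nΣz² − (Σz)²)]
Numerator: 5×2485 − 154×80 = 105
Denominator: √[(24350 − 23716)(6570 − 6400)] = √[634 × 170] = 328.2986
r = 105 / 328.2986 ≈ 0.3198

0.3198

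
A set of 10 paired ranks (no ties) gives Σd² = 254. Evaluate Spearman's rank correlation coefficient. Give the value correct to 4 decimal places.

ρ = 1 − 6Σd² / [n(n²−1)] = 1 − 6×254 / (10×99)
  = 1 − 1524/990 = 1 − 1.53939 ≈ -0.5394

-0.5394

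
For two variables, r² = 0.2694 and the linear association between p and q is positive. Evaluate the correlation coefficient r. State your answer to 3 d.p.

|r| = √0.2694 = 0.519
The association is positive, so r = 0.519.

0.519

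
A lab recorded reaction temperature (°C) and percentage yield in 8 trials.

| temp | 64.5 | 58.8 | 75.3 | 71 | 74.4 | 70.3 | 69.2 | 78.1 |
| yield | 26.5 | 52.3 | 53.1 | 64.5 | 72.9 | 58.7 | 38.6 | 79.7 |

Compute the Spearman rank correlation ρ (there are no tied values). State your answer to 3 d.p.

Rank temp: 2, 1, 7, 5, 6, 4, 3, 8
Rank yield: 1, 3, 4, 6, 7, 5, 2, 8
d = rank(temp) − rank(yield): 1, -2, 3, -1, -1, -1, 1, 0; Σd² = 18
ρ = 1 − 6Σd² / [n(n²−1)] = 1 − 6×18 / (8×63) = 1 − 108/504 ≈ 0.786

0.786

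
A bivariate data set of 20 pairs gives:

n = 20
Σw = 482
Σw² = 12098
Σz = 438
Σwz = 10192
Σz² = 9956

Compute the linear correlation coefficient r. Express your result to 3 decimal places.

-0.869

r = (nΣwz − ΣwΣz) / √[(nΣw² − (Σw)²)(nΣz² − (Σz)²)]
Numerator: 20×10192 − 482×438 = -7276
Denominator: √[(241960 − 232324)(199120 − 191844)] = √[9636 × 7276] = 8373.2632
r = -7276 / 8373.2632 ≈ -0.869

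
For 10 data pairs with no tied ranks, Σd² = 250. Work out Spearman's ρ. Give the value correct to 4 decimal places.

-0.5152

ρ = 1 − 6Σd² / [n(n²−1)] = 1 − 6×250 / (10×99)
  = 1 − 1500/990 = 1 − 1.51515 ≈ -0.5152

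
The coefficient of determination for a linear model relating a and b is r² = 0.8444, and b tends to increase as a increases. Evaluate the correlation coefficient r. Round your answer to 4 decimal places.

0.9189

|r| = √0.8444 = 0.9189
The association is positive, so r = 0.9189.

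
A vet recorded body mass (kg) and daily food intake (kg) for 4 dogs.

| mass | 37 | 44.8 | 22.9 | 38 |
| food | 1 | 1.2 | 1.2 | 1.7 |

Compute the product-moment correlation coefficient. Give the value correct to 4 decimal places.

n = 4, Σx = 142.7, Σy = 5.1, Σx² = 5344.45, Σy² = 6.77, Σxy = 182.84
nΣxy − ΣxΣy = 731.36 − 727.77 = 3.59
nΣx² − (Σx)² = 21377.8 − 20363.29 = 1014.51; nΣy² − (Σy)² = 27.08 − 26.01 = 1.07
r = 3.59 / √(1014.51 × 1.07) = 3.59 / 32.9473 ≈ 0.1090

0.1090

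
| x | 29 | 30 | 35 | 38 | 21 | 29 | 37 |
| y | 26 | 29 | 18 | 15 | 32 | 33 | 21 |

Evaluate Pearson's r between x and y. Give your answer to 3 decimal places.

-0.860

n = 7, Σx = 219, Σy = 174, Σx² = 7061, Σy² = 4620, Σxy = 5230
nΣxy − ΣxΣy = 36610 − 38106 = -1496
nΣx² − (Σx)² = 49427 − 47961 = 1466; nΣy² − (Σy)² = 32340 − 30276 = 2064
r = -1496 / √(1466 × 2064) = -1496 / 1739.4896 ≈ -0.860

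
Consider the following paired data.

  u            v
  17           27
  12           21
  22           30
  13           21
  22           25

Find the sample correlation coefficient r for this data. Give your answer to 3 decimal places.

0.824

n = 5, Σu = 86, Σv = 124, Σu² = 1570, Σv² = 3136, Σuv = 2194
nΣuv − ΣuΣv = 10970 − 10664 = 306
nΣu² − (Σu)² = 7850 − 7396 = 454; nΣv² − (Σv)² = 15680 − 15376 = 304
r = 306 / √(454 × 304) = 306 / 371.5050 ≈ 0.824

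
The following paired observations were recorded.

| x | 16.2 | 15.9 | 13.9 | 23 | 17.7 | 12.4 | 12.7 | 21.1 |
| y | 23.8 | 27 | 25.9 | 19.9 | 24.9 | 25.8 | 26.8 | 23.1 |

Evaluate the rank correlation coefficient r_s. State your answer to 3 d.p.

Rank x: 5, 4, 3, 8, 6, 1, 2, 7
Rank y: 3, 8, 6, 1, 4, 5, 7, 2
d = rank(x) − rank(y): 2, -4, -3, 7, 2, -4, -5, 5; Σd² = 148
ρ = 1 − 6Σd² / [n(n²−1)] = 1 − 6×148 / (8×63) = 1 − 888/504 ≈ -0.762

-0.762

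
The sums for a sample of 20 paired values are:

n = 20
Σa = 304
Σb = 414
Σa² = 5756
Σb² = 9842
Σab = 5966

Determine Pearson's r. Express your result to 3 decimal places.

r = (nΣab − ΣaΣb) / √[(nΣa² − (Σa)²)(nΣb² − (Σb)²)]
Numerator: 20×5966 − 304×414 = -6536
Denominator: √[(115120 − 92416)(196840 − 171396)] = √[22704 × 25444] = 24034.9865
r = -6536 / 24034.9865 ≈ -0.272

-0.272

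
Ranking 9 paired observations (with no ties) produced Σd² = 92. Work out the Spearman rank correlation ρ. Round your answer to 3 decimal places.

ρ = 1 − 6Σd² / [n(n²−1)] = 1 − 6×92 / (9×80)
  = 1 − 552/720 = 1 − 0.7667 ≈ 0.233

0.233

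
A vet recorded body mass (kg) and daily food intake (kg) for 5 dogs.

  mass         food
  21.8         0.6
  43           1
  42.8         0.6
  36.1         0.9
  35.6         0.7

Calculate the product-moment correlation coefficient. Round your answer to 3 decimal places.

0.464

n = 5, Σx = 179.3, Σy = 3.8, Σx² = 6726.65, Σy² = 3.02, Σxy = 139.17
nΣxy − ΣxΣy = 695.85 − 681.34 = 14.51
nΣx² − (Σx)² = 33633.25 − 32148.49 = 1484.76; nΣy² − (Σy)² = 15.1 − 14.44 = 0.66
r = 14.51 / √(1484.76 × 0.66) = 14.51 / 31.3040 ≈ 0.464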